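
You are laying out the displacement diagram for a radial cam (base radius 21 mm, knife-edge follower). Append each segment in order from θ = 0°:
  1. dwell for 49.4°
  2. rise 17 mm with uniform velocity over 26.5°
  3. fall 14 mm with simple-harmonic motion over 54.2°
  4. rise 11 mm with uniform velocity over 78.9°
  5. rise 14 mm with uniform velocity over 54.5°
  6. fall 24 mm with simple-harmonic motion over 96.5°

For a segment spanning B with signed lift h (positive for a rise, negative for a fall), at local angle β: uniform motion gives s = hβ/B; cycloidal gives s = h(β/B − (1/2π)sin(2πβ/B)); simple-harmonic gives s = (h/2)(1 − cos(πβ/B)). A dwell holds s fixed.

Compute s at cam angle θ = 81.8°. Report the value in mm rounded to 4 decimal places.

seg 1 [0°–49.4°] dwell: s stays 0.0000
seg 2 [49.4°–75.9°] uniform, h=17: full span → s += 17 → s = 17.0000
seg 3 [75.9°–130.1°] simple-harmonic, h=-14: θ=81.8° here. β=5.9, B=54.2. -14/2·(1 − cos(π·0.1089)) = -0.4054 → s = 16.5946

16.5946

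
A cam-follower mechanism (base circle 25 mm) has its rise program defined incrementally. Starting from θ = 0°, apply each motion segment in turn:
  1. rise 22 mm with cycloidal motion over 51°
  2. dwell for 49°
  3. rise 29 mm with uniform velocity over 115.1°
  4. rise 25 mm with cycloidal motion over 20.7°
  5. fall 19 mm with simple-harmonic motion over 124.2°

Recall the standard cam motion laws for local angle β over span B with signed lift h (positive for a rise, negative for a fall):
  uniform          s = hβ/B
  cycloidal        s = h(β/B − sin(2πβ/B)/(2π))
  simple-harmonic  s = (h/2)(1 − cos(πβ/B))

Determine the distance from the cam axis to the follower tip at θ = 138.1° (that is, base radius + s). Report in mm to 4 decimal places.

seg 1 [0°–51°] cycloidal, h=22: full span → s += 22 → s = 22.0000
seg 2 [51°–100°] dwell: s stays 22.0000
seg 3 [100°–215.1°] uniform, h=29: θ=138.1° here. β=38.1, B=115.1. 29·38.1/115.1 = 9.5995 → s = 31.5995
radial distance = base radius + s = 25 + 31.5995 = 56.5995

56.5995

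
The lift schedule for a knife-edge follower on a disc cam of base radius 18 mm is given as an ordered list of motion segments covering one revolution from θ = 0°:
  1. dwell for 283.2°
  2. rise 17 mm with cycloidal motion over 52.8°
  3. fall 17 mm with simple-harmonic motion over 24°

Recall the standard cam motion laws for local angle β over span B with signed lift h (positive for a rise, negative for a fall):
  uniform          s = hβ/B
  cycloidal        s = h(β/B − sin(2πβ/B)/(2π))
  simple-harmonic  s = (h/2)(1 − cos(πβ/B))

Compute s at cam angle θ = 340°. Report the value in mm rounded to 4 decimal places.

seg 1 [0°–283.2°] dwell: s stays 0.0000
seg 2 [283.2°–336°] cycloidal, h=17: full span → s += 17 → s = 17.0000
seg 3 [336°–360°] simple-harmonic, h=-17: θ=340° here. β=4, B=24. -17/2·(1 − cos(π·0.1667)) = -1.1388 → s = 15.8612

15.8612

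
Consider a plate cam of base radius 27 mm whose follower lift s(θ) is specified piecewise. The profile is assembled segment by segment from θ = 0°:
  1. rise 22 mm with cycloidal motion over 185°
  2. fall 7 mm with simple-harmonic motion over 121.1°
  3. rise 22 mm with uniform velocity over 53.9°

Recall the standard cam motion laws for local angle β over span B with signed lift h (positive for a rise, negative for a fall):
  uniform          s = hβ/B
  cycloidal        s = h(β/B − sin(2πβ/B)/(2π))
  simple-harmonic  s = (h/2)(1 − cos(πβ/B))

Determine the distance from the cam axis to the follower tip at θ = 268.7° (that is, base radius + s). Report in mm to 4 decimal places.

seg 1 [0°–185°] cycloidal, h=22: full span → s += 22 → s = 22.0000
seg 2 [185°–306.1°] simple-harmonic, h=-7: θ=268.7° here. β=83.7, B=121.1. -7/2·(1 − cos(π·0.6912)) = -5.4779 → s = 16.5221
radial distance = base radius + s = 27 + 16.5221 = 43.5221

43.5221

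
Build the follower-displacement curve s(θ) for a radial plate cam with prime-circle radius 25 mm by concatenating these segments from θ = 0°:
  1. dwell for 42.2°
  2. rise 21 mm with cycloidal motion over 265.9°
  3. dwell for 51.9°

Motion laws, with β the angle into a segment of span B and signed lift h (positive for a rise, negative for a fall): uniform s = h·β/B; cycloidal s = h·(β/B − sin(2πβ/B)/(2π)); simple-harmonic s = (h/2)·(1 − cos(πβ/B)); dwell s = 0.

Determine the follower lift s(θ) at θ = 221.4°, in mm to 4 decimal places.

seg 1 [0°–42.2°] dwell: s stays 0.0000
seg 2 [42.2°–308.1°] cycloidal, h=21: θ=221.4° here. β=179.2, B=265.9. 21·(0.6739 − sin(2π·0.6739)/(2π)) = 17.1205 → s = 17.1205

17.1205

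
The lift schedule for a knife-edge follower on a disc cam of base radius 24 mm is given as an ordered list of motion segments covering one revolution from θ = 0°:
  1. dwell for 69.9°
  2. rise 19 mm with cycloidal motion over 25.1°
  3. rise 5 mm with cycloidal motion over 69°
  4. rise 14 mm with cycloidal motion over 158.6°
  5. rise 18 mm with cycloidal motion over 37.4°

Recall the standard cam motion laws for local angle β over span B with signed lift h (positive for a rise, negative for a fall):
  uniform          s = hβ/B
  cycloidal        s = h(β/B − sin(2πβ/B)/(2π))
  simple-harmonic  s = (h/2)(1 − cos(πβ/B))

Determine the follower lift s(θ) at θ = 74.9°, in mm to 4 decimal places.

seg 1 [0°–69.9°] dwell: s stays 0.0000
seg 2 [69.9°–95°] cycloidal, h=19: θ=74.9° here. β=5, B=25.1. 19·(0.1992 − sin(2π·0.1992)/(2π)) = 0.9136 → s = 0.9136

0.9136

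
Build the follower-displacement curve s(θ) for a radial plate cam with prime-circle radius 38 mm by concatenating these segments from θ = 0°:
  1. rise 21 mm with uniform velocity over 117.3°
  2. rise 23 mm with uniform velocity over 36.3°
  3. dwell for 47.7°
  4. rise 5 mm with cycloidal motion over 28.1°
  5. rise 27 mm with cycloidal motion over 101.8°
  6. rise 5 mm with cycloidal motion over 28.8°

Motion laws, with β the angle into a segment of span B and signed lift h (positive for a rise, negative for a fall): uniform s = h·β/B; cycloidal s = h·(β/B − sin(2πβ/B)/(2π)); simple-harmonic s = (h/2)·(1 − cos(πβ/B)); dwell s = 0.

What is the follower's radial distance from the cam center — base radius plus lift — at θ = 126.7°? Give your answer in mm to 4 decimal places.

seg 1 [0°–117.3°] uniform, h=21: full span → s += 21 → s = 21.0000
seg 2 [117.3°–153.6°] uniform, h=23: θ=126.7° here. β=9.4, B=36.3. 23·9.4/36.3 = 5.9559 → s = 26.9559
radial distance = base radius + s = 38 + 26.9559 = 64.9559

64.9559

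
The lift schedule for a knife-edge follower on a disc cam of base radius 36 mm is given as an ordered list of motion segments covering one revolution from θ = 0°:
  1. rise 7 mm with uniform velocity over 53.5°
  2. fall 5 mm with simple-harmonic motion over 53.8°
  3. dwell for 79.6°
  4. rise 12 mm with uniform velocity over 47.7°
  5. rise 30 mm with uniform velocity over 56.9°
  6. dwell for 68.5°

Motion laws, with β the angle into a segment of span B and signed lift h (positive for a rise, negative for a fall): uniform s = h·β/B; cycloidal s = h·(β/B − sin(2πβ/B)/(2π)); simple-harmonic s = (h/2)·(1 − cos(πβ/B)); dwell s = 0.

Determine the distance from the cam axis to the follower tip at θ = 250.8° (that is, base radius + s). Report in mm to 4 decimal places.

seg 1 [0°–53.5°] uniform, h=7: full span → s += 7 → s = 7.0000
seg 2 [53.5°–107.3°] simple-harmonic, h=-5: full span → s += -5 → s = 2.0000
seg 3 [107.3°–186.9°] dwell: s stays 2.0000
seg 4 [186.9°–234.6°] uniform, h=12: full span → s += 12 → s = 14.0000
seg 5 [234.6°–291.5°] uniform, h=30: θ=250.8° here. β=16.2, B=56.9. 30·16.2/56.9 = 8.5413 → s = 22.5413
radial distance = base radius + s = 36 + 22.5413 = 58.5413

58.5413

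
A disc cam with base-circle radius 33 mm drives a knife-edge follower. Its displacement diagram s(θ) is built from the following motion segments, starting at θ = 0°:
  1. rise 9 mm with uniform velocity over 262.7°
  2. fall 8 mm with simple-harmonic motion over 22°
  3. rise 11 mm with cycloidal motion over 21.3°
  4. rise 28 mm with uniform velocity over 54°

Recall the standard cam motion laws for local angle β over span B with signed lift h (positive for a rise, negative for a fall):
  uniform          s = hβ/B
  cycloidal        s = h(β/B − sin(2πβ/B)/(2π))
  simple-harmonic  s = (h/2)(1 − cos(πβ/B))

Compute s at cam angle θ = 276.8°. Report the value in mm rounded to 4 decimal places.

seg 1 [0°–262.7°] uniform, h=9: full span → s += 9 → s = 9.0000
seg 2 [262.7°–284.7°] simple-harmonic, h=-8: θ=276.8° here. β=14.1, B=22. -8/2·(1 − cos(π·0.6409)) = -5.7134 → s = 3.2866

3.2866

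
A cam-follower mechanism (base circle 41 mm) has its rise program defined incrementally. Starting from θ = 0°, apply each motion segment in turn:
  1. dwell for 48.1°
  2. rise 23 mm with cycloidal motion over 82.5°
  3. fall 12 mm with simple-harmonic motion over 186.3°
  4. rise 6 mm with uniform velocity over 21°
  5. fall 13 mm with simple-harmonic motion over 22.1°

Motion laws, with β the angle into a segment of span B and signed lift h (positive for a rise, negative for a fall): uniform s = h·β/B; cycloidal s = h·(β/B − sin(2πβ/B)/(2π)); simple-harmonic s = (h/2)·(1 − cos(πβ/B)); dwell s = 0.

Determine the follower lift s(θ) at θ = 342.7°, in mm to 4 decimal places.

seg 1 [0°–48.1°] dwell: s stays 0.0000
seg 2 [48.1°–130.6°] cycloidal, h=23: full span → s += 23 → s = 23.0000
seg 3 [130.6°–316.9°] simple-harmonic, h=-12: full span → s += -12 → s = 11.0000
seg 4 [316.9°–337.9°] uniform, h=6: full span → s += 6 → s = 17.0000
seg 5 [337.9°–360°] simple-harmonic, h=-13: θ=342.7° here. β=4.8, B=22.1. -13/2·(1 − cos(π·0.2172)) = -1.4553 → s = 15.5447

15.5447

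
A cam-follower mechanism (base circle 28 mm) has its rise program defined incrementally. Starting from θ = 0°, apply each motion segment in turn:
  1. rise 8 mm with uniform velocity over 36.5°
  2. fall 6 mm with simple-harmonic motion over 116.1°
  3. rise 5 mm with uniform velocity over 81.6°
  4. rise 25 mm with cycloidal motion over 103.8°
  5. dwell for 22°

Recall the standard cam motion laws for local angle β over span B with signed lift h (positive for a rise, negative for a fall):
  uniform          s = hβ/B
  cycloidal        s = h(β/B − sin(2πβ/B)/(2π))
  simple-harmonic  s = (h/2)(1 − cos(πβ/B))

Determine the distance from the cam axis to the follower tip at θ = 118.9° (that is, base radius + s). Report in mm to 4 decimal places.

seg 1 [0°–36.5°] uniform, h=8: full span → s += 8 → s = 8.0000
seg 2 [36.5°–152.6°] simple-harmonic, h=-6: θ=118.9° here. β=82.4, B=116.1. -6/2·(1 − cos(π·0.7097)) = -4.8367 → s = 3.1633
radial distance = base radius + s = 28 + 3.1633 = 31.1633

31.1633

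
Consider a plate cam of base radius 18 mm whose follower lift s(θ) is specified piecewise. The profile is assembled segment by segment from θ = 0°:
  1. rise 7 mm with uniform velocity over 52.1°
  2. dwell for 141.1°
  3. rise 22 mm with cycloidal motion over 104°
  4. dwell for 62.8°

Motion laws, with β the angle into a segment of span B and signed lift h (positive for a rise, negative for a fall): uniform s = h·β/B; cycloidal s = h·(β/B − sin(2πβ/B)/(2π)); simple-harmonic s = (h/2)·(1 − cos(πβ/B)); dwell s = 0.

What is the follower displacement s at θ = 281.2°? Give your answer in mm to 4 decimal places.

seg 1 [0°–52.1°] uniform, h=7: full span → s += 7 → s = 7.0000
seg 2 [52.1°–193.2°] dwell: s stays 7.0000
seg 3 [193.2°–297.2°] cycloidal, h=22: θ=281.2° here. β=88, B=104. 22·(0.8462 − sin(2π·0.8462)/(2π)) = 21.4970 → s = 28.4970

28.4970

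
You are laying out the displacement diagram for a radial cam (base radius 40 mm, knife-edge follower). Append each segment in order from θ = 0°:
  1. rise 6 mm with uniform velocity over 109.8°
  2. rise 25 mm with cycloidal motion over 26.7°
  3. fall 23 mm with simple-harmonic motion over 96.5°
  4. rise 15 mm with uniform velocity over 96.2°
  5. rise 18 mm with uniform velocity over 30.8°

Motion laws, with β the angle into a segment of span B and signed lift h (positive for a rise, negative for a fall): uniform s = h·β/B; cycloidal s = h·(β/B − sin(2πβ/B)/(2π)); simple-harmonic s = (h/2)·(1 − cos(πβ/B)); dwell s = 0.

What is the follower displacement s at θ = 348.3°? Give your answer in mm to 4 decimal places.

seg 1 [0°–109.8°] uniform, h=6: full span → s += 6 → s = 6.0000
seg 2 [109.8°–136.5°] cycloidal, h=25: full span → s += 25 → s = 31.0000
seg 3 [136.5°–233°] simple-harmonic, h=-23: full span → s += -23 → s = 8.0000
seg 4 [233°–329.2°] uniform, h=15: full span → s += 15 → s = 23.0000
seg 5 [329.2°–360°] uniform, h=18: θ=348.3° here. β=19.1, B=30.8. 18·19.1/30.8 = 11.1623 → s = 34.1623

34.1623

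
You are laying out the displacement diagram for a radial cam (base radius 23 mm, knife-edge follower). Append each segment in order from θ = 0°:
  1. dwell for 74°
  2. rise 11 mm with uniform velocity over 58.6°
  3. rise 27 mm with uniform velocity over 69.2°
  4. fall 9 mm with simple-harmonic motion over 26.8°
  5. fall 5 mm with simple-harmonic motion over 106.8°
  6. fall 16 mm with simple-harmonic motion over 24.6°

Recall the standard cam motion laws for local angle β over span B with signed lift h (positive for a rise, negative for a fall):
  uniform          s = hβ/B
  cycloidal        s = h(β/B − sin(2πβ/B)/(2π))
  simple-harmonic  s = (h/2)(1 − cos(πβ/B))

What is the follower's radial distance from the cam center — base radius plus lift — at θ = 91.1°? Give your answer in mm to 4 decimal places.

seg 1 [0°–74°] dwell: s stays 0.0000
seg 2 [74°–132.6°] uniform, h=11: θ=91.1° here. β=17.1, B=58.6. 11·17.1/58.6 = 3.2099 → s = 3.2099
radial distance = base radius + s = 23 + 3.2099 = 26.2099

26.2099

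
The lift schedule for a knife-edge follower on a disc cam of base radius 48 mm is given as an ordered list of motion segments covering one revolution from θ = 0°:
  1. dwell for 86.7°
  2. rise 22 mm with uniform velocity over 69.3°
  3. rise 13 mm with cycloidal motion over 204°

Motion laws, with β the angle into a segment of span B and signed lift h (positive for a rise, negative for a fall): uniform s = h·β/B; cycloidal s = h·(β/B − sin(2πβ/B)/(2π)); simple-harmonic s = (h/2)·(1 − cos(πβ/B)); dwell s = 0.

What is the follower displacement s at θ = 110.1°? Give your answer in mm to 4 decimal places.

seg 1 [0°–86.7°] dwell: s stays 0.0000
seg 2 [86.7°–156°] uniform, h=22: θ=110.1° here. β=23.4, B=69.3. 22·23.4/69.3 = 7.4286 → s = 7.4286

7.4286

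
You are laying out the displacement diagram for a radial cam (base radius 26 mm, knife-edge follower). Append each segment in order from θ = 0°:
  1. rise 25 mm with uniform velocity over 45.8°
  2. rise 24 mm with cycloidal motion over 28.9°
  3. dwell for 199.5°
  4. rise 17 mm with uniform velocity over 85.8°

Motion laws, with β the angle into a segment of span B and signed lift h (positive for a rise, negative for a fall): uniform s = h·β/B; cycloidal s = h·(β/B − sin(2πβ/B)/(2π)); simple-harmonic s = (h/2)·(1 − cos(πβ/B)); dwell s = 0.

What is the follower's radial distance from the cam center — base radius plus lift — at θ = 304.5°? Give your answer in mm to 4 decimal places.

seg 1 [0°–45.8°] uniform, h=25: full span → s += 25 → s = 25.0000
seg 2 [45.8°–74.7°] cycloidal, h=24: full span → s += 24 → s = 49.0000
seg 3 [74.7°–274.2°] dwell: s stays 49.0000
seg 4 [274.2°–360°] uniform, h=17: θ=304.5° here. β=30.3, B=85.8. 17·30.3/85.8 = 6.0035 → s = 55.0035
radial distance = base radius + s = 26 + 55.0035 = 81.0035

81.0035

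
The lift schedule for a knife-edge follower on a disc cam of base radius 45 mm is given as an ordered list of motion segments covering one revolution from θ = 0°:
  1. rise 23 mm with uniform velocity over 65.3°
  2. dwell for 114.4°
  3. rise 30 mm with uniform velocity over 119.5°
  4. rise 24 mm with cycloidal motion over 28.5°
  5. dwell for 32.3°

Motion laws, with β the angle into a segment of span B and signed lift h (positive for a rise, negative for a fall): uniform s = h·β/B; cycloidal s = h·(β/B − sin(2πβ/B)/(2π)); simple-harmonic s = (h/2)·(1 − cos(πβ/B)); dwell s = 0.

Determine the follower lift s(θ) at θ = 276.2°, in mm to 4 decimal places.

seg 1 [0°–65.3°] uniform, h=23: full span → s += 23 → s = 23.0000
seg 2 [65.3°–179.7°] dwell: s stays 23.0000
seg 3 [179.7°–299.2°] uniform, h=30: θ=276.2° here. β=96.5, B=119.5. 30·96.5/119.5 = 24.2259 → s = 47.2259

47.2259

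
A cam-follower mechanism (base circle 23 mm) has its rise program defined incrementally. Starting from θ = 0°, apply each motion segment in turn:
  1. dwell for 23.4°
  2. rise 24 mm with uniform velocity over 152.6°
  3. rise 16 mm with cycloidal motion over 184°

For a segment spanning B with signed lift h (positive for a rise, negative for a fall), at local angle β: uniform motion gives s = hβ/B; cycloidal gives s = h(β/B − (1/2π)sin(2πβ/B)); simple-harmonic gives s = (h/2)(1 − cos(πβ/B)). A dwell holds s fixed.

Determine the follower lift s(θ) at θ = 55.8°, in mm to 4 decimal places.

seg 1 [0°–23.4°] dwell: s stays 0.0000
seg 2 [23.4°–176°] uniform, h=24: θ=55.8° here. β=32.4, B=152.6. 24·32.4/152.6 = 5.0957 → s = 5.0957

5.0957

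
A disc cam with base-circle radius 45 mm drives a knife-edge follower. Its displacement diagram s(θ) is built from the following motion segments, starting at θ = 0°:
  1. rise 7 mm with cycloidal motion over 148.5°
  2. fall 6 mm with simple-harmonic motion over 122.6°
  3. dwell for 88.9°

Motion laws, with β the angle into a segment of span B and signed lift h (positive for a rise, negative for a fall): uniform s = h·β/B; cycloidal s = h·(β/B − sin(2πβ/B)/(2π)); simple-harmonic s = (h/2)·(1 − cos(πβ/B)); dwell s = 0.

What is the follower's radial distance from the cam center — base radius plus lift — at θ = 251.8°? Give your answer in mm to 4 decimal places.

seg 1 [0°–148.5°] cycloidal, h=7: full span → s += 7 → s = 7.0000
seg 2 [148.5°–271.1°] simple-harmonic, h=-6: θ=251.8° here. β=103.3, B=122.6. -6/2·(1 − cos(π·0.8426)) = -5.6405 → s = 1.3595
radial distance = base radius + s = 45 + 1.3595 = 46.3595

46.3595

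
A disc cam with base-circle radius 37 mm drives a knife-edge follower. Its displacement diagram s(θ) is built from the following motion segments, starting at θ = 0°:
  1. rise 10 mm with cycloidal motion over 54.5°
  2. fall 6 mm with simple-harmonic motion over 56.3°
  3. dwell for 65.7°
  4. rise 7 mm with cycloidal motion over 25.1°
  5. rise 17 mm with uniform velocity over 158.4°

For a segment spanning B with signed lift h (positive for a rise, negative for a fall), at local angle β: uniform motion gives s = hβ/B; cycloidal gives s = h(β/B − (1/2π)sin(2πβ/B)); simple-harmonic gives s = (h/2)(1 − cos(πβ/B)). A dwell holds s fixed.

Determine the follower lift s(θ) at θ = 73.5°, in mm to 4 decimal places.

seg 1 [0°–54.5°] cycloidal, h=10: full span → s += 10 → s = 10.0000
seg 2 [54.5°–110.8°] simple-harmonic, h=-6: θ=73.5° here. β=19, B=56.3. -6/2·(1 − cos(π·0.3375)) = -1.5340 → s = 8.4660

8.4660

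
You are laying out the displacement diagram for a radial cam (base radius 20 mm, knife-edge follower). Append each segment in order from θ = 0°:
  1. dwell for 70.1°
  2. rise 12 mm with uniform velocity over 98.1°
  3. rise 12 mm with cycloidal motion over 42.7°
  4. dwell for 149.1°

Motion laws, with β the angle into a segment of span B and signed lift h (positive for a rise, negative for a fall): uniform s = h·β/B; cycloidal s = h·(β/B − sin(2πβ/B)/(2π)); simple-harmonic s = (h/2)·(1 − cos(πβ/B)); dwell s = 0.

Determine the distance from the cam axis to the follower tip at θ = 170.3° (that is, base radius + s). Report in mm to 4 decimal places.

seg 1 [0°–70.1°] dwell: s stays 0.0000
seg 2 [70.1°–168.2°] uniform, h=12: full span → s += 12 → s = 12.0000
seg 3 [168.2°–210.9°] cycloidal, h=12: θ=170.3° here. β=2.1, B=42.7. 12·(0.0492 − sin(2π·0.0492)/(2π)) = 0.0093 → s = 12.0093
radial distance = base radius + s = 20 + 12.0093 = 32.0093

32.0093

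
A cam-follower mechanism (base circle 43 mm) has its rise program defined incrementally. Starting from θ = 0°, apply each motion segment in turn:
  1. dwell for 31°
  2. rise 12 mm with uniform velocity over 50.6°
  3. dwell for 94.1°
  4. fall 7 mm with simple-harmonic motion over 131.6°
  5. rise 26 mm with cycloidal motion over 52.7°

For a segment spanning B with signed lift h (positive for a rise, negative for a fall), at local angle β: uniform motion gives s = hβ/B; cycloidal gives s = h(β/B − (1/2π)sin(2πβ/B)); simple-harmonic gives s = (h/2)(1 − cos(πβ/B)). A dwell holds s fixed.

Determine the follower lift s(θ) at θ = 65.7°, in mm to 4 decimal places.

seg 1 [0°–31°] dwell: s stays 0.0000
seg 2 [31°–81.6°] uniform, h=12: θ=65.7° here. β=34.7, B=50.6. 12·34.7/50.6 = 8.2292 → s = 8.2292

8.2292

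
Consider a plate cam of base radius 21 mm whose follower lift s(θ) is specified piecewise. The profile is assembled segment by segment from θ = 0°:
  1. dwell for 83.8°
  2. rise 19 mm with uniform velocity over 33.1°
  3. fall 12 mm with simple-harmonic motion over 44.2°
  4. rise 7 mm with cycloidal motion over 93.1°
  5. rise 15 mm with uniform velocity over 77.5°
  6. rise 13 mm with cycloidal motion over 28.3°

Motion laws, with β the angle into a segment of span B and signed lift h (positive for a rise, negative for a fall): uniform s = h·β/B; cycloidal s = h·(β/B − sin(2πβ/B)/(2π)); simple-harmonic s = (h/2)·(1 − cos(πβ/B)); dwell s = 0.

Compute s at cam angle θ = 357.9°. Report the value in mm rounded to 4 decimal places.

seg 1 [0°–83.8°] dwell: s stays 0.0000
seg 2 [83.8°–116.9°] uniform, h=19: full span → s += 19 → s = 19.0000
seg 3 [116.9°–161.1°] simple-harmonic, h=-12: full span → s += -12 → s = 7.0000
seg 4 [161.1°–254.2°] cycloidal, h=7: full span → s += 7 → s = 14.0000
seg 5 [254.2°–331.7°] uniform, h=15: full span → s += 15 → s = 29.0000
seg 6 [331.7°–360°] cycloidal, h=13: θ=357.9° here. β=26.2, B=28.3. 13·(0.9258 − sin(2π·0.9258)/(2π)) = 12.9654 → s = 41.9654

41.9654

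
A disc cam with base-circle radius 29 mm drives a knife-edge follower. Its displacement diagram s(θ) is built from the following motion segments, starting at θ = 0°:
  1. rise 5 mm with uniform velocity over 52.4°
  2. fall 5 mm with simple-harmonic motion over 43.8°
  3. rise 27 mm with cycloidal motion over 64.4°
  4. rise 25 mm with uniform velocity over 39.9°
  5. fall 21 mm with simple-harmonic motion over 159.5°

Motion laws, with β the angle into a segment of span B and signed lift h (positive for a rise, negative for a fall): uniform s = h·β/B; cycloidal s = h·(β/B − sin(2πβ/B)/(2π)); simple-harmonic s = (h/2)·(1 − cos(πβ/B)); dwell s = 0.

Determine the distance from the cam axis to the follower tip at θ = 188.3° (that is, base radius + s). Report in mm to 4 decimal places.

seg 1 [0°–52.4°] uniform, h=5: full span → s += 5 → s = 5.0000
seg 2 [52.4°–96.2°] simple-harmonic, h=-5: full span → s += -5 → s = 0.0000
seg 3 [96.2°–160.6°] cycloidal, h=27: full span → s += 27 → s = 27.0000
seg 4 [160.6°–200.5°] uniform, h=25: θ=188.3° here. β=27.7, B=39.9. 25·27.7/39.9 = 17.3559 → s = 44.3559
radial distance = base radius + s = 29 + 44.3559 = 73.3559

73.3559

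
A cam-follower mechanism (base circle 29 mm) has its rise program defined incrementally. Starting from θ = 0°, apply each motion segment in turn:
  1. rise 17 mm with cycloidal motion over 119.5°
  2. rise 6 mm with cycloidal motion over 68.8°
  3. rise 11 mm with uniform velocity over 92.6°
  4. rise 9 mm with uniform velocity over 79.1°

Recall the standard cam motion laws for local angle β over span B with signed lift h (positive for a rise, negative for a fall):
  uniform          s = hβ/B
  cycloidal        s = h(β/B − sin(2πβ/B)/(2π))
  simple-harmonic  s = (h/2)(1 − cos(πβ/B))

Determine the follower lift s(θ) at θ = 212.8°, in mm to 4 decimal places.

seg 1 [0°–119.5°] cycloidal, h=17: full span → s += 17 → s = 17.0000
seg 2 [119.5°–188.3°] cycloidal, h=6: full span → s += 6 → s = 23.0000
seg 3 [188.3°–280.9°] uniform, h=11: θ=212.8° here. β=24.5, B=92.6. 11·24.5/92.6 = 2.9104 → s = 25.9104

25.9104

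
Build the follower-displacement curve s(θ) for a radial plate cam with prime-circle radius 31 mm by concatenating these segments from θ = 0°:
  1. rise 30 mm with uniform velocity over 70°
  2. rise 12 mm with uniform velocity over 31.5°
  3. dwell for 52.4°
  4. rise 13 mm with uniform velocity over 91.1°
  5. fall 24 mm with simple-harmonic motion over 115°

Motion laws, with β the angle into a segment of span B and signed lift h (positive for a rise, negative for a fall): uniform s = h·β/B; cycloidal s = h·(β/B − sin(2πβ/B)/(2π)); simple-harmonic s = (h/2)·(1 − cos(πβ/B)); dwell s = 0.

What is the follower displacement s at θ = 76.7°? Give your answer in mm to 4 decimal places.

seg 1 [0°–70°] uniform, h=30: full span → s += 30 → s = 30.0000
seg 2 [70°–101.5°] uniform, h=12: θ=76.7° here. β=6.7, B=31.5. 12·6.7/31.5 = 2.5524 → s = 32.5524

32.5524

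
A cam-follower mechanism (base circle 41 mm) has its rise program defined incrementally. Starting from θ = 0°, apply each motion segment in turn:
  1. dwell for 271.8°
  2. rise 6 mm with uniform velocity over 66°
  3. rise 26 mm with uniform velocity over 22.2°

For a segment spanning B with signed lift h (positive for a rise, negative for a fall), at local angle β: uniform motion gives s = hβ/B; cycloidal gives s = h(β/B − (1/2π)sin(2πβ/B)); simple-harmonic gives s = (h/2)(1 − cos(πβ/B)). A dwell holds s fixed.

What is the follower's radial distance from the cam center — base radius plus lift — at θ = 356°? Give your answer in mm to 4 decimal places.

seg 1 [0°–271.8°] dwell: s stays 0.0000
seg 2 [271.8°–337.8°] uniform, h=6: full span → s += 6 → s = 6.0000
seg 3 [337.8°–360°] uniform, h=26: θ=356° here. β=18.2, B=22.2. 26·18.2/22.2 = 21.3153 → s = 27.3153
radial distance = base radius + s = 41 + 27.3153 = 68.3153

68.3153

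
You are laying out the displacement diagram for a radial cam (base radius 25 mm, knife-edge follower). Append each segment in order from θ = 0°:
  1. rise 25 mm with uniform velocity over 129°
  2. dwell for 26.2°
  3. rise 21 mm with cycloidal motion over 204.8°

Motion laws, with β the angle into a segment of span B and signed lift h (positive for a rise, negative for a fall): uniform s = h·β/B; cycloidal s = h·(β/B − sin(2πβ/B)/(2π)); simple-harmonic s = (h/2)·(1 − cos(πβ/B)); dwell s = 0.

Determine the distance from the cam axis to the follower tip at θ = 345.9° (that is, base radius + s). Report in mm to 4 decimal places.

seg 1 [0°–129°] uniform, h=25: full span → s += 25 → s = 25.0000
seg 2 [129°–155.2°] dwell: s stays 25.0000
seg 3 [155.2°–360°] cycloidal, h=21: θ=345.9° here. β=190.7, B=204.8. 21·(0.9312 − sin(2π·0.9312)/(2π)) = 20.9553 → s = 45.9553
radial distance = base radius + s = 25 + 45.9553 = 70.9553

70.9553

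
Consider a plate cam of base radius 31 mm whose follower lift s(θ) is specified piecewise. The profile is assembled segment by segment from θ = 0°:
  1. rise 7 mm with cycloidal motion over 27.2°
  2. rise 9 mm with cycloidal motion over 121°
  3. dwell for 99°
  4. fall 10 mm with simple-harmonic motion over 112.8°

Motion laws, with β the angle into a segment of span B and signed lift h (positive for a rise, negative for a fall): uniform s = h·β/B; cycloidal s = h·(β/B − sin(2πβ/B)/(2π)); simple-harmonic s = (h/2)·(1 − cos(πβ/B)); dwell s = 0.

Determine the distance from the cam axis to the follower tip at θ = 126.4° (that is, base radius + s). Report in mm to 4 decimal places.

seg 1 [0°–27.2°] cycloidal, h=7: full span → s += 7 → s = 7.0000
seg 2 [27.2°–148.2°] cycloidal, h=9: θ=126.4° here. β=99.2, B=121. 9·(0.8198 − sin(2π·0.8198)/(2π)) = 8.6752 → s = 15.6752
radial distance = base radius + s = 31 + 15.6752 = 46.6752

46.6752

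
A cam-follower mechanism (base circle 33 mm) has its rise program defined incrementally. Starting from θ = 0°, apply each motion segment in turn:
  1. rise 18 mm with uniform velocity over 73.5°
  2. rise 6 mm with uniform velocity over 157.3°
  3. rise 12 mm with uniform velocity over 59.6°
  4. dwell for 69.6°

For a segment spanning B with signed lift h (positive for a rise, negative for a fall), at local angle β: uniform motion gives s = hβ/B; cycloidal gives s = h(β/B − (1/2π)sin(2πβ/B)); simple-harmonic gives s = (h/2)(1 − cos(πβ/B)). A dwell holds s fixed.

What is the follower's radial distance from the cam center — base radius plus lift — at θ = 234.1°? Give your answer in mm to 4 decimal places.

seg 1 [0°–73.5°] uniform, h=18: full span → s += 18 → s = 18.0000
seg 2 [73.5°–230.8°] uniform, h=6: full span → s += 6 → s = 24.0000
seg 3 [230.8°–290.4°] uniform, h=12: θ=234.1° here. β=3.3, B=59.6. 12·3.3/59.6 = 0.6644 → s = 24.6644
radial distance = base radius + s = 33 + 24.6644 = 57.6644

57.6644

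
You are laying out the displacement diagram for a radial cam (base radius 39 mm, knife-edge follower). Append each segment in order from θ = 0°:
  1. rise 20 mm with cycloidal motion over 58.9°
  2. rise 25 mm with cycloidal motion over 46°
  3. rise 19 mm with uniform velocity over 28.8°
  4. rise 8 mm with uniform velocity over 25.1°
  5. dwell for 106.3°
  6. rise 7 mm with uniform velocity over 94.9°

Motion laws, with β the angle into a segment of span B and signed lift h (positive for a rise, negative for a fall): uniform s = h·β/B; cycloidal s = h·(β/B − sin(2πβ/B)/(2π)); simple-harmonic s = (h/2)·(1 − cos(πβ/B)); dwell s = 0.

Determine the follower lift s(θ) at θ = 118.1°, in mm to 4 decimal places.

seg 1 [0°–58.9°] cycloidal, h=20: full span → s += 20 → s = 20.0000
seg 2 [58.9°–104.9°] cycloidal, h=25: full span → s += 25 → s = 45.0000
seg 3 [104.9°–133.7°] uniform, h=19: θ=118.1° here. β=13.2, B=28.8. 19·13.2/28.8 = 8.7083 → s = 53.7083

53.7083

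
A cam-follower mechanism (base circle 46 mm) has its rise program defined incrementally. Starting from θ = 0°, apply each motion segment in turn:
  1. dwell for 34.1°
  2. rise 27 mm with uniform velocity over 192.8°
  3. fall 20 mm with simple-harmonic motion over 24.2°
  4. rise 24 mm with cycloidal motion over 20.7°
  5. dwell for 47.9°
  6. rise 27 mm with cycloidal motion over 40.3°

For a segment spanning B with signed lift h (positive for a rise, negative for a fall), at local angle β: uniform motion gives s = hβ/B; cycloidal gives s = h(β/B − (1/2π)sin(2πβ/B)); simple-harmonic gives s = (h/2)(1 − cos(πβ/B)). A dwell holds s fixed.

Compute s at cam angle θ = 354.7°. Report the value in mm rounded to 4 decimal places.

seg 1 [0°–34.1°] dwell: s stays 0.0000
seg 2 [34.1°–226.9°] uniform, h=27: full span → s += 27 → s = 27.0000
seg 3 [226.9°–251.1°] simple-harmonic, h=-20: full span → s += -20 → s = 7.0000
seg 4 [251.1°–271.8°] cycloidal, h=24: full span → s += 24 → s = 31.0000
seg 5 [271.8°–319.7°] dwell: s stays 31.0000
seg 6 [319.7°–360°] cycloidal, h=27: θ=354.7° here. β=35, B=40.3. 27·(0.8685 − sin(2π·0.8685)/(2π)) = 26.6095 → s = 57.6095

57.6095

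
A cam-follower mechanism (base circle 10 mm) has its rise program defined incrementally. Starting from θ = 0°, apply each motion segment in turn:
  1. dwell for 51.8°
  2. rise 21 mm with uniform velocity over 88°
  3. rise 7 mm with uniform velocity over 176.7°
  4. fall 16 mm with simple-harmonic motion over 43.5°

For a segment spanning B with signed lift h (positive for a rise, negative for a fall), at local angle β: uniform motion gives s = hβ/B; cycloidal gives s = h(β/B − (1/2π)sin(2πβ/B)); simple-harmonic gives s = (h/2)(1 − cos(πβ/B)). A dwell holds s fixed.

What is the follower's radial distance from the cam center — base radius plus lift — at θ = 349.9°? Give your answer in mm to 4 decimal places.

seg 1 [0°–51.8°] dwell: s stays 0.0000
seg 2 [51.8°–139.8°] uniform, h=21: full span → s += 21 → s = 21.0000
seg 3 [139.8°–316.5°] uniform, h=7: full span → s += 7 → s = 28.0000
seg 4 [316.5°–360°] simple-harmonic, h=-16: θ=349.9° here. β=33.4, B=43.5. -16/2·(1 − cos(π·0.7678)) = -13.9644 → s = 14.0356
radial distance = base radius + s = 10 + 14.0356 = 24.0356

24.0356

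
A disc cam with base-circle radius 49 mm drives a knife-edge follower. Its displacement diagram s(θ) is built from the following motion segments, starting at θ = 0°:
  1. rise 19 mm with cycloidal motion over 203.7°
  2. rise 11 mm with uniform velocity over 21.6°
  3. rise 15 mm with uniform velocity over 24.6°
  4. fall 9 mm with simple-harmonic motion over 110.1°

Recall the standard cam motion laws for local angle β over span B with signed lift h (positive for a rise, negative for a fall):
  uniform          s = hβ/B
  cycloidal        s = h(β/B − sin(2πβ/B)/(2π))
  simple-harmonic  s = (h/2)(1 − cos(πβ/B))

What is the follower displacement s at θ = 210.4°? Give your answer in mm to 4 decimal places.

seg 1 [0°–203.7°] cycloidal, h=19: full span → s += 19 → s = 19.0000
seg 2 [203.7°–225.3°] uniform, h=11: θ=210.4° here. β=6.7, B=21.6. 11·6.7/21.6 = 3.4120 → s = 22.4120

22.4120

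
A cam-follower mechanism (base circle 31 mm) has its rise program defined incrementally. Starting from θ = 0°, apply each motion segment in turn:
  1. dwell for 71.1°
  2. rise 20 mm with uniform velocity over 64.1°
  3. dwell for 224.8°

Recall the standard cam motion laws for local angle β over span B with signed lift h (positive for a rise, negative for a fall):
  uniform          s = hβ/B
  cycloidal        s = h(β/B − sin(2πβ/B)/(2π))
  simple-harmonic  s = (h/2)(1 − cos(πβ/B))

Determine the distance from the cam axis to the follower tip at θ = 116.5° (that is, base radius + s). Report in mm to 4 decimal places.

seg 1 [0°–71.1°] dwell: s stays 0.0000
seg 2 [71.1°–135.2°] uniform, h=20: θ=116.5° here. β=45.4, B=64.1. 20·45.4/64.1 = 14.1654 → s = 14.1654
radial distance = base radius + s = 31 + 14.1654 = 45.1654

45.1654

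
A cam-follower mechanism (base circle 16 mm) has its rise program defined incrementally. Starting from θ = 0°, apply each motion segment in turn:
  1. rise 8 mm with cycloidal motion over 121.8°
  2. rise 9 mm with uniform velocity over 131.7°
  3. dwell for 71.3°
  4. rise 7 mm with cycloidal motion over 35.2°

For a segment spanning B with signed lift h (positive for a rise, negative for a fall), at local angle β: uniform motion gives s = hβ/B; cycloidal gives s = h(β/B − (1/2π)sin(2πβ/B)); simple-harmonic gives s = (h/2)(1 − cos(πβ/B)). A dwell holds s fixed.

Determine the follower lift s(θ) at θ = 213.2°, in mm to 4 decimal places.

seg 1 [0°–121.8°] cycloidal, h=8: full span → s += 8 → s = 8.0000
seg 2 [121.8°–253.5°] uniform, h=9: θ=213.2° here. β=91.4, B=131.7. 9·91.4/131.7 = 6.2460 → s = 14.2460

14.2460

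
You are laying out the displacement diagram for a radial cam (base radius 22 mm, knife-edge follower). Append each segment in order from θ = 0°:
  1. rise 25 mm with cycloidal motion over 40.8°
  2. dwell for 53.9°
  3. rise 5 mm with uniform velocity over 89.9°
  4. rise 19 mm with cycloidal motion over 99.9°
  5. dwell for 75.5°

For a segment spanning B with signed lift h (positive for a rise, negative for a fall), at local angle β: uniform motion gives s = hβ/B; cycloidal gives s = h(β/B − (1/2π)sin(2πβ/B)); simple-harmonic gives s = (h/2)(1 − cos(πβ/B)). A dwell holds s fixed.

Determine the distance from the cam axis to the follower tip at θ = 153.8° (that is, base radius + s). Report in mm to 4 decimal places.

seg 1 [0°–40.8°] cycloidal, h=25: full span → s += 25 → s = 25.0000
seg 2 [40.8°–94.7°] dwell: s stays 25.0000
seg 3 [94.7°–184.6°] uniform, h=5: θ=153.8° here. β=59.1, B=89.9. 5·59.1/89.9 = 3.2870 → s = 28.2870
radial distance = base radius + s = 22 + 28.2870 = 50.2870

50.2870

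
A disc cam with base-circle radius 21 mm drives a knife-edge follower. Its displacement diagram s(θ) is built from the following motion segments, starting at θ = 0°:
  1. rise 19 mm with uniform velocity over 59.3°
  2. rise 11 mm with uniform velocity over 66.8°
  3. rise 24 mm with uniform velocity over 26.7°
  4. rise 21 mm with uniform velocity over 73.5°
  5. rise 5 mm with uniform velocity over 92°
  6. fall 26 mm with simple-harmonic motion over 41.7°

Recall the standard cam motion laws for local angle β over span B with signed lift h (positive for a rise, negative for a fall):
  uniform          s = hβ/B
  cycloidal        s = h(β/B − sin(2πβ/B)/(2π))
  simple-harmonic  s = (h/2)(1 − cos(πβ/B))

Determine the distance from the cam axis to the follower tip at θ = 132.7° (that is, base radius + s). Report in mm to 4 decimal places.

seg 1 [0°–59.3°] uniform, h=19: full span → s += 19 → s = 19.0000
seg 2 [59.3°–126.1°] uniform, h=11: full span → s += 11 → s = 30.0000
seg 3 [126.1°–152.8°] uniform, h=24: θ=132.7° here. β=6.6, B=26.7. 24·6.6/26.7 = 5.9326 → s = 35.9326
radial distance = base radius + s = 21 + 35.9326 = 56.9326

56.9326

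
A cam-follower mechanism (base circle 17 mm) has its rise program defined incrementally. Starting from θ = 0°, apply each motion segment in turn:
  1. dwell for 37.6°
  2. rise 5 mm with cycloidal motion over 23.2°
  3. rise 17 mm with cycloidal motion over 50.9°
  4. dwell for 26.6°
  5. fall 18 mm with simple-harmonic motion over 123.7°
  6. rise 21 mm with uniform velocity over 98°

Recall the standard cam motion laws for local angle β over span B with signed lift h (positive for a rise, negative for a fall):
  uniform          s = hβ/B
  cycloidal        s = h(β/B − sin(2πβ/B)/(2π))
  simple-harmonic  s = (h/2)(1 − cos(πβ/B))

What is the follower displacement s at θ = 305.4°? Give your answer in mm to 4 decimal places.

seg 1 [0°–37.6°] dwell: s stays 0.0000
seg 2 [37.6°–60.8°] cycloidal, h=5: full span → s += 5 → s = 5.0000
seg 3 [60.8°–111.7°] cycloidal, h=17: full span → s += 17 → s = 22.0000
seg 4 [111.7°–138.3°] dwell: s stays 22.0000
seg 5 [138.3°–262°] simple-harmonic, h=-18: full span → s += -18 → s = 4.0000
seg 6 [262°–360°] uniform, h=21: θ=305.4° here. β=43.4, B=98. 21·43.4/98 = 9.3000 → s = 13.3000

13.3000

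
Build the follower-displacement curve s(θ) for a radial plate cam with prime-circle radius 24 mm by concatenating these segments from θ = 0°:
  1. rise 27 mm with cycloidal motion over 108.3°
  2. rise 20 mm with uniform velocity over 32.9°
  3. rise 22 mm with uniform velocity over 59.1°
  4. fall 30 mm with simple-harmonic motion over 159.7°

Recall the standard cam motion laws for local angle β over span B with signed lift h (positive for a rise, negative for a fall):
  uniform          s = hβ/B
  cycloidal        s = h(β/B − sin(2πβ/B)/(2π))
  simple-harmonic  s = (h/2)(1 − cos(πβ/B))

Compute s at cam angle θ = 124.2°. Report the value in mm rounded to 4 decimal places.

seg 1 [0°–108.3°] cycloidal, h=27: full span → s += 27 → s = 27.0000
seg 2 [108.3°–141.2°] uniform, h=20: θ=124.2° here. β=15.9, B=32.9. 20·15.9/32.9 = 9.6657 → s = 36.6657

36.6657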